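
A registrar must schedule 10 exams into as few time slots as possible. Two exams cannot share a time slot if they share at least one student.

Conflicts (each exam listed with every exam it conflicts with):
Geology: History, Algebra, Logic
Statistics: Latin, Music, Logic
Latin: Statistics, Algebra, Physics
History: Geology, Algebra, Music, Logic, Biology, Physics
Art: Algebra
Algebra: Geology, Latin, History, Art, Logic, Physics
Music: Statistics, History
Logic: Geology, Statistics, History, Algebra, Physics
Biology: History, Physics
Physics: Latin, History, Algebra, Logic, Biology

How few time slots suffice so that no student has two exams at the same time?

Geology, History, Algebra, Logic pairwise conflict, so at least 4 time slots are needed.
4 time slots suffice: Geology=4, Statistics=1, Latin=3, History=1, Art=1, Algebra=2, Music=2, Logic=3, Biology=2, Physics=4. Every pair that conflicts lands in different time slots.

4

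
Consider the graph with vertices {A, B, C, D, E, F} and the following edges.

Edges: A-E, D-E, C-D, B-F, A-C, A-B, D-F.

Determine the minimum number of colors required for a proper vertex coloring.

The cycle F-D-E-A-B-F has odd length 5, so it cannot be 2-colored; at least 3 colors are needed.
3 colors suffice: color 1 → {A, D}; color 2 → {C, E, F}; color 3 → {B}. Each edge has distinct colors on its endpoints.

3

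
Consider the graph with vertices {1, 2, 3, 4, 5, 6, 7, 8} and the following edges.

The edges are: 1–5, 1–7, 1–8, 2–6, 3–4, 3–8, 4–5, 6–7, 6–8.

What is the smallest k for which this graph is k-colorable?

The cycle 8-3-4-5-1-8 has odd length 5, so it cannot be 2-colored; at least 3 colors are needed.
A valid assignment using 3 colors: 1=b, 2=a, 3=b, 4=a, 5=c, 6=b, 7=a, 8=a. Every edge joins two different colors.

3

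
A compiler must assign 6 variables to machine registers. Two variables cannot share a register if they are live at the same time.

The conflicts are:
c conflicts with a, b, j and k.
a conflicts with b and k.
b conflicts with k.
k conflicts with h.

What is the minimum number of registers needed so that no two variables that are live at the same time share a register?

c, a, b, k are mutually in conflict, so at least 4 registers are needed.
4 registers suffice: register 1 → {c, h}; register 2 → {j, k}; register 3 → {b}; register 4 → {a}. No two conflicting variables share a register.

4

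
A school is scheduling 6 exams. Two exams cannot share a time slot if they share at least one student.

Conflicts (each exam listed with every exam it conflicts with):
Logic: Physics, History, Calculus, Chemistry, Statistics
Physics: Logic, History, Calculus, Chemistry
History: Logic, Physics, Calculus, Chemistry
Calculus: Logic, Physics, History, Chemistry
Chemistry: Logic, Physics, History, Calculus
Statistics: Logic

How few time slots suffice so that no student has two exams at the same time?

5

Logic, Physics, History, Calculus, Chemistry are mutually in conflict, so at least 5 time slots are needed.
5 time slots suffice: time slot 1 → {Logic}; time slot 2 → {Chemistry, Statistics}; time slot 3 → {History}; time slot 4 → {Calculus}; time slot 5 → {Physics}. Each listed conflict is separated.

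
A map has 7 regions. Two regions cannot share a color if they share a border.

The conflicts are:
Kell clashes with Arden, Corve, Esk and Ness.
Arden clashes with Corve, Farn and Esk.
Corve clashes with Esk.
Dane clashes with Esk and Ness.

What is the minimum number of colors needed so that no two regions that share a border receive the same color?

4

Kell, Arden, Corve, Esk are mutually in conflict, so at least 4 colors are needed.
A valid assignment using 4 colors: Kell=3, Arden=1, Corve=4, Farn=2, Dane=1, Esk=2, Ness=2. Each listed conflict is separated.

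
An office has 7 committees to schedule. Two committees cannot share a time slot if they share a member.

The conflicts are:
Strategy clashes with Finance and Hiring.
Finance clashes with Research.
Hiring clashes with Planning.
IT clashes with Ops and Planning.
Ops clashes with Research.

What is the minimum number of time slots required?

The cycle Research-Ops-IT-Planning-Hiring-Strategy-Finance-Research has odd length 7, so it cannot be 2-colored; at least 3 time slots are needed.
Using 3 time slots: Strategy=1, Finance=2, Hiring=2, IT=2, Ops=3, Research=1, Planning=1. Every pair that conflicts lands in different time slots.

3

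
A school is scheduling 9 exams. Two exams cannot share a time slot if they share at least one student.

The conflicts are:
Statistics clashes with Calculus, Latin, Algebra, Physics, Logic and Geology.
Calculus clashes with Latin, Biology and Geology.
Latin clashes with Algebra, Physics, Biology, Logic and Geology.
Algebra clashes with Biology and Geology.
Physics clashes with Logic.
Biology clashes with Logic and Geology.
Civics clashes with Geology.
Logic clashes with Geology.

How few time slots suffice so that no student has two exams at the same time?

Calculus, Latin, Biology, Geology pairwise conflict, so at least 4 time slots are needed.
4 time slots suffice: time slot 1 → {Physics, Geology}; time slot 2 → {Latin, Civics}; time slot 3 → {Statistics, Biology}; time slot 4 → {Calculus, Algebra, Logic}. Each listed conflict is separated.

4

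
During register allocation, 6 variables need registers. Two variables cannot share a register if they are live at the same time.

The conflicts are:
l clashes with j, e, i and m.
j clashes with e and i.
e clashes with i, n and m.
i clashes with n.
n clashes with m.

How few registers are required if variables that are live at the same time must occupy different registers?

l, j, e, i are mutually in conflict, so at least 4 registers are needed.
4 registers suffice: register 1 → {e}; register 2 → {i, m}; register 3 → {l, n}; register 4 → {j}. Every pair that conflicts lands in different registers.

4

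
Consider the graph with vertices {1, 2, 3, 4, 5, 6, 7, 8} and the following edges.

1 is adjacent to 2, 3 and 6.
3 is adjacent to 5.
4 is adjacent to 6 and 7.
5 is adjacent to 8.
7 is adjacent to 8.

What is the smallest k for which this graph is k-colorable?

The cycle 8-5-3-1-6-4-7-8 has odd length 7, so it cannot be 2-colored; at least 3 colors are needed.
3 colors suffice: color a → {1, 4, 5}; color b → {2, 3, 6, 8}; color c → {7}. Each edge has distinct colors on its endpoints.

3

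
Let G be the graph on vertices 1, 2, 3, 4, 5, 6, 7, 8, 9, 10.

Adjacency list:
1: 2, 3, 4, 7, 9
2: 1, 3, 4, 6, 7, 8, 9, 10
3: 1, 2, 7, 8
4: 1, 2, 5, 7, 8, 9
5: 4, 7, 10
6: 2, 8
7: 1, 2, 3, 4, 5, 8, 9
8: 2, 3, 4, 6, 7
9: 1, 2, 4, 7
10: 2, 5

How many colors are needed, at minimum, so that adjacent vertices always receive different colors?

5

1, 2, 4, 7, 9 are mutually adjacent (a clique of size 5), so at least 5 colors are needed.
A valid assignment using 5 colors: 1=d, 2=a, 3=c, 4=c, 5=a, 6=b, 7=b, 8=d, 9=e, 10=b. Each edge has distinct colors on its endpoints.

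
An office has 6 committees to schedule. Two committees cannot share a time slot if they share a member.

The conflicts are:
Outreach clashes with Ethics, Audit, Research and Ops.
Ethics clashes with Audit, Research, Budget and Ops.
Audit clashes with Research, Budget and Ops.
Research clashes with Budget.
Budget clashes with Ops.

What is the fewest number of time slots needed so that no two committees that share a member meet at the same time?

Outreach, Ethics, Audit, Ops all conflict with each other, so at least 4 time slots are needed.
4 time slots suffice: time slot 1 → {Ethics}; time slot 2 → {Audit}; time slot 3 → {Outreach, Budget}; time slot 4 → {Research, Ops}. No two conflicting committees share a time slot.

4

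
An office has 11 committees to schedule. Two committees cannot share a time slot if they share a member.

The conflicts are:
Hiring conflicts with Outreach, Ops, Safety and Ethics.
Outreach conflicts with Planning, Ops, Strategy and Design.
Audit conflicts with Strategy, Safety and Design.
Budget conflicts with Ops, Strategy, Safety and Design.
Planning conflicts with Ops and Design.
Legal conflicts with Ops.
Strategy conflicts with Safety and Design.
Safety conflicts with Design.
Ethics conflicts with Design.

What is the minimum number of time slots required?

Budget, Strategy, Safety, Design are mutually in conflict, so at least 4 time slots are needed.
4 time slots suffice: time slot 1 → {Ops, Design}; time slot 2 → {Outreach, Legal, Safety, Ethics}; time slot 3 → {Hiring, Planning, Strategy}; time slot 4 → {Audit, Budget}. Every pair that conflicts lands in different time slots.

4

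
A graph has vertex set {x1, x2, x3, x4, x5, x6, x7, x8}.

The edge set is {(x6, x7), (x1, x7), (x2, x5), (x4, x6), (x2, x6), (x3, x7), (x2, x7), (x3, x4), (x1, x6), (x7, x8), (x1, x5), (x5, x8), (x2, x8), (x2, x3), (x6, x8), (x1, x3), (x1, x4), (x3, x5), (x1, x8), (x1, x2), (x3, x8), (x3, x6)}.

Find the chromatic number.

x1, x2, x3, x6, x7, x8 are mutually adjacent (a clique of size 6), so at least 6 colors are needed.
6 colors suffice: color 1 → {x3}; color 2 → {x1}; color 3 → {x5, x6}; color 4 → {x2, x4}; color 5 → {x8}; color 6 → {x7}. No two adjacent vertices share a color.

6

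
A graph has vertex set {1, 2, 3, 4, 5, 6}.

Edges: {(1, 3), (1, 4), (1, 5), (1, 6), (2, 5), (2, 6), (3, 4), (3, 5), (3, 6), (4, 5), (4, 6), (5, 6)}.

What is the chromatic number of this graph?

1, 3, 4, 5, 6 are pairwise adjacent (a clique of size 5), so at least 5 colors are needed.
5 colors suffice: color red → {6}; color blue → {5}; color green → {1, 2}; color yellow → {3}; color purple → {4}. Each edge has distinct colors on its endpoints.

5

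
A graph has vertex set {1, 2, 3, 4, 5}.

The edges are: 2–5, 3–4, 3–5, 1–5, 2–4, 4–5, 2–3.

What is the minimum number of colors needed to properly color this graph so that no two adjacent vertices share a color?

4

2, 3, 4, 5 are mutually adjacent (a clique of size 4), so at least 4 colors are needed.
4 colors suffice: color a → {5}; color b → {1, 2}; color c → {3}; color d → {4}. No two adjacent vertices share a color.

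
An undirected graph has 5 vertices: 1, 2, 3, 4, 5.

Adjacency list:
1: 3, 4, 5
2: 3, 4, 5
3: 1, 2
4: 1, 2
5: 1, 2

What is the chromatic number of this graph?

1 and 5 are adjacent, so at least 2 colors are needed.
2 colors suffice: color red → {1, 2}; color blue → {3, 4, 5}. No two adjacent vertices share a color.

2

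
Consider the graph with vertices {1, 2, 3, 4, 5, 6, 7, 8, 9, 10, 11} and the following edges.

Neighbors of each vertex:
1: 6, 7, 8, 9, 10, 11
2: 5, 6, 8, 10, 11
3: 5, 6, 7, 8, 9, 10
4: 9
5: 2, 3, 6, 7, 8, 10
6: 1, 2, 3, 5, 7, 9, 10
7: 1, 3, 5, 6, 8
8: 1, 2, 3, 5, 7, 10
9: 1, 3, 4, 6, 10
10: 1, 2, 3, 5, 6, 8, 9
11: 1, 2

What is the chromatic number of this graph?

2, 5, 6, 10 form a clique, so at least 4 colors are needed.
4 colors suffice: 1=green, 2=green, 3=green, 4=red, 5=yellow, 6=blue, 7=red, 8=blue, 9=yellow, 10=red, 11=red. Every edge joins two different colors.

4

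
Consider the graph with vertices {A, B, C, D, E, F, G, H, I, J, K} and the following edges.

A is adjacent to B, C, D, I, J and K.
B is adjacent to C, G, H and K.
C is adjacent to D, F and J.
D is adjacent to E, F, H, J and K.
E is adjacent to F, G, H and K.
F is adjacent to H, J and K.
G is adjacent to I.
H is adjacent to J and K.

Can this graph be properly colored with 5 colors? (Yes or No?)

The chromatic number is 5. D, E, F, H, K are pairwise adjacent (a clique of size 5), so at least 5 colors are needed.
A valid assignment using 5 colors: A=3, B=1, C=4, D=1, E=5, F=3, G=2, H=4, I=1, J=2, K=2.
That is already a proper 5-coloring.

Yes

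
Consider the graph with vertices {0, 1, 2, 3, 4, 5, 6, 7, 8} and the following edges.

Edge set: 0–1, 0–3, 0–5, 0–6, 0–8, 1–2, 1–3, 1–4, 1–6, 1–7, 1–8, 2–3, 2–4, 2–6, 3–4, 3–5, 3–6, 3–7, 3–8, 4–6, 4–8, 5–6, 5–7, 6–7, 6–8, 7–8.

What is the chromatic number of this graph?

1, 3, 4, 6, 8 are mutually adjacent (a clique of size 5), so at least 5 colors are needed.
A valid assignment using 5 colors: 0=purple, 1=green, 2=yellow, 3=blue, 4=purple, 5=green, 6=red, 7=purple, 8=yellow. No two adjacent vertices share a color.

5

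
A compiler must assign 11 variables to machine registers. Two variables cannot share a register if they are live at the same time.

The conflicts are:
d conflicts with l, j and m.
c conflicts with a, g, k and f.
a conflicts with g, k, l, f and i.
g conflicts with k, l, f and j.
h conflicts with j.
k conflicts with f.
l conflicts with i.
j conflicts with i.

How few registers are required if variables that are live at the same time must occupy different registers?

c, a, g, k, f pairwise conflict, so at least 5 registers are needed.
5 registers suffice: register 1 → {d, g, h, i}; register 2 → {a, j, m}; register 3 → {c, l}; register 4 → {f}; register 5 → {k}. Each listed conflict is separated.

5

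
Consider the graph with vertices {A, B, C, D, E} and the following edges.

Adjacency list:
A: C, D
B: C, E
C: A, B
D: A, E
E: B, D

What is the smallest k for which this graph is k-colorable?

The cycle B-C-A-D-E-B has odd length 5, so it cannot be 2-colored; at least 3 colors are needed.
3 colors suffice: color 1 → {A, E}; color 2 → {C, D}; color 3 → {B}. No two adjacent vertices share a color.

3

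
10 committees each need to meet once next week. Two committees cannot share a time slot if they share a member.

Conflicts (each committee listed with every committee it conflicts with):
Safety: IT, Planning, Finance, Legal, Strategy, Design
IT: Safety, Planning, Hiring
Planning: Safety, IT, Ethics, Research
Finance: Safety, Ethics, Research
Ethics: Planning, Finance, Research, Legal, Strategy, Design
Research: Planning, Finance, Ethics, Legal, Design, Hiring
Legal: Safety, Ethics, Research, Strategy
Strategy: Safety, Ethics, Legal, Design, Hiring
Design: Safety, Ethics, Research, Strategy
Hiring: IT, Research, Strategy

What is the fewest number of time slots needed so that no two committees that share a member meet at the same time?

Ethics, Research, Design all conflict with each other, so at least 3 time slots are needed.
3 time slots suffice: time slot 1 → {IT, Research, Strategy}; time slot 2 → {Safety, Ethics, Hiring}; time slot 3 → {Planning, Finance, Legal, Design}. No two conflicting committees share a time slot.

3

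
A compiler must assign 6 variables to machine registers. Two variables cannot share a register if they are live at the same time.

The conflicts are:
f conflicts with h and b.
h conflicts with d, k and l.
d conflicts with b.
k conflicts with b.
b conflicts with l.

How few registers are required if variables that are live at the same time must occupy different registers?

f and b conflict, so at least 2 registers are needed.
Using 2 registers: f=2, h=1, d=2, k=2, b=1, l=2. Every pair that conflicts lands in different registers.

2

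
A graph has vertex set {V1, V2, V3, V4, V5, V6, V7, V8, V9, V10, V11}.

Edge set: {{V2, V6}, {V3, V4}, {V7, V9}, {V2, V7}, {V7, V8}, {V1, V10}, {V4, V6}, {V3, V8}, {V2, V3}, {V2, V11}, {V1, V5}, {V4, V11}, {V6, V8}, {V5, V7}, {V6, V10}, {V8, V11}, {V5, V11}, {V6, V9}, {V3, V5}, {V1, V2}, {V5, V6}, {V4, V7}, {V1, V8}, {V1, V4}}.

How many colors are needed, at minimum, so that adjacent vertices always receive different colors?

V2 and V3 are adjacent, so at least 2 colors are needed.
A valid assignment using 2 colors: V1=1, V2=2, V3=1, V4=2, V5=2, V6=1, V7=1, V8=2, V9=2, V10=2, V11=1. Each edge has distinct colors on its endpoints.

2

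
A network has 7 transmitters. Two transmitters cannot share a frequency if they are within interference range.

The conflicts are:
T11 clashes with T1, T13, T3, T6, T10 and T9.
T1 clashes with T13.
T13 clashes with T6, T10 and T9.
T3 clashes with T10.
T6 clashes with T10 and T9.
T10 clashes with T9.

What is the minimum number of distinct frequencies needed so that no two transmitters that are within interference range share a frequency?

5

T11, T13, T6, T10, T9 pairwise conflict, so at least 5 frequencies are needed.
A valid assignment using 5 frequencies: T11=1, T1=3, T13=2, T3=2, T6=4, T10=3, T9=5. Each listed conflict is separated.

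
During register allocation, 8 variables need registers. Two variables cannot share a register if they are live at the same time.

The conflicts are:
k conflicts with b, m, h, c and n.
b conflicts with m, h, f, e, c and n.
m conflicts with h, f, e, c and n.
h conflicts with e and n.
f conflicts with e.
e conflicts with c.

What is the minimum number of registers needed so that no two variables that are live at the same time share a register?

5

k, b, m, h, n all conflict with each other, so at least 5 registers are needed.
A valid assignment using 5 registers: k=3, b=1, m=2, h=4, f=4, e=3, c=4, n=5. Every pair that conflicts lands in different registers.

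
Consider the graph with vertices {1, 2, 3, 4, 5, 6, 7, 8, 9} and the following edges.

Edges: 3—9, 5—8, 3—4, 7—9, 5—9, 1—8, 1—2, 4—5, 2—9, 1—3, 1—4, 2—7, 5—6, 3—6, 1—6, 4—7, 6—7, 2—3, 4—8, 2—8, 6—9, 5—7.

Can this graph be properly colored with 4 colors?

The chromatic number is 4. 5, 6, 7, 9 form a clique, so at least 4 colors are needed.
4 colors suffice: color red → {2, 4, 6}; color blue → {1, 9}; color green → {3, 5}; color yellow → {7, 8}.
That is already a proper 4-coloring.

Yes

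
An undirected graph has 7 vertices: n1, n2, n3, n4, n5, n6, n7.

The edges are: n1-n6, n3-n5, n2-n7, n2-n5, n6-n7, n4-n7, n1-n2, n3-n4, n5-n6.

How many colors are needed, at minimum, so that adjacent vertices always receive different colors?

3

The cycle n5-n3-n4-n7-n6-n5 has odd length 5, so it cannot be 2-colored; at least 3 colors are needed.
3 colors suffice: color R → {n1, n5, n7}; color B → {n2, n4, n6}; color G → {n3}. No two adjacent vertices share a color.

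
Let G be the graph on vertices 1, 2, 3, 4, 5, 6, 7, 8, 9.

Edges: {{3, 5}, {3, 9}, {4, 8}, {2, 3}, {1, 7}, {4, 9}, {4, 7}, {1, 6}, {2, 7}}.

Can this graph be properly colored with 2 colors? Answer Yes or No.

No

The cycle 2-7-4-9-3-2 has odd length 5, so it cannot be 2-colored; at least 3 colors are needed.
So 2 colors are not enough.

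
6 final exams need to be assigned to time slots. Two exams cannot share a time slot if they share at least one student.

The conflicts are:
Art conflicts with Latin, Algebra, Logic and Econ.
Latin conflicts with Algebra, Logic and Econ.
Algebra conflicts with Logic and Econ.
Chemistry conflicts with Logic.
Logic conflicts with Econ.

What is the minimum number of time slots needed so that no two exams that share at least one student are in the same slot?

Art, Latin, Algebra, Logic, Econ all conflict with each other, so at least 5 time slots are needed.
5 time slots suffice: Art=3, Latin=5, Algebra=2, Chemistry=2, Logic=1, Econ=4. Each listed conflict is separated.

5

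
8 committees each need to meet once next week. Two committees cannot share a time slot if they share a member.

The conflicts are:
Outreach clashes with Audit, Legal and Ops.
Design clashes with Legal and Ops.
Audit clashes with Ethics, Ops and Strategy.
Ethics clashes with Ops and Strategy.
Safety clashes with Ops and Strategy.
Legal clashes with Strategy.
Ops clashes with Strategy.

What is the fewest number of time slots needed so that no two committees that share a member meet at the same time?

4

Audit, Ethics, Ops, Strategy are mutually in conflict, so at least 4 time slots are needed.
4 time slots suffice: time slot 1 → {Legal, Ops}; time slot 2 → {Outreach, Design, Strategy}; time slot 3 → {Audit, Safety}; time slot 4 → {Ethics}. No two conflicting committees share a time slot.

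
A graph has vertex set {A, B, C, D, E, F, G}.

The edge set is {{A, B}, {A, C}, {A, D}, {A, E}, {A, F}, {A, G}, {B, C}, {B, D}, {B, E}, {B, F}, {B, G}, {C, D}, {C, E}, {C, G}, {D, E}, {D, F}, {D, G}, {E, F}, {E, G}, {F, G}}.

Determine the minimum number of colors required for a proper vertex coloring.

6

A, B, D, E, F, G are pairwise adjacent (a clique of size 6), so at least 6 colors are needed.
6 colors suffice: color 1 → {D}; color 2 → {E}; color 3 → {B}; color 4 → {A}; color 5 → {G}; color 6 → {C, F}. Every edge joins two different colors.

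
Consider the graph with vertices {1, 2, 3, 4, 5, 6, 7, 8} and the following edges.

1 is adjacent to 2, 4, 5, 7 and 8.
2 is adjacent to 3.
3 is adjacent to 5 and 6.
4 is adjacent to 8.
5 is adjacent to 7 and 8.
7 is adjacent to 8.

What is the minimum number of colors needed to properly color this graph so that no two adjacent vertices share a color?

1, 5, 7, 8 are pairwise adjacent (a clique of size 4), so at least 4 colors are needed.
4 colors suffice: 1=a, 2=b, 3=a, 4=c, 5=c, 6=b, 7=d, 8=b. Every edge joins two different colors.

4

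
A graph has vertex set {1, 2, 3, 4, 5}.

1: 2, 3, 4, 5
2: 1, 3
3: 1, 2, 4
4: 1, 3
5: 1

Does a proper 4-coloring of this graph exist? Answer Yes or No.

The chromatic number is 3. 1, 3, 4 are pairwise adjacent, so at least 3 colors are needed.
3 colors suffice: color a → {1}; color b → {3, 5}; color c → {2, 4}.
Since 4 ≥ 3, a proper 4-coloring certainly exists.

Yes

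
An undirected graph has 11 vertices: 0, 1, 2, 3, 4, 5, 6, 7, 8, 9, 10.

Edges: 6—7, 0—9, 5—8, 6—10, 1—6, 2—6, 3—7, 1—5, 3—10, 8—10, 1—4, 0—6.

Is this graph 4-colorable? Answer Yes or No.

The chromatic number is 3. The cycle 10-8-5-1-6-10 has odd length 5, so it cannot be 2-colored; at least 3 colors are needed.
3 colors suffice: color a → {3, 4, 5, 6, 9}; color b → {0, 1, 2, 7, 10}; color c → {8}.
Since 4 ≥ 3, a proper 4-coloring certainly exists.

Yes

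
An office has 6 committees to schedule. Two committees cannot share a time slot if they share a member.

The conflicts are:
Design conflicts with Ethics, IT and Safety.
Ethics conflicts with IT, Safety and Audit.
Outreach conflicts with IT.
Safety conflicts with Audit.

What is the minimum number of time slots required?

3

Ethics, Safety, Audit are mutually in conflict, so at least 3 time slots are needed.
A valid assignment using 3 time slots: Design=3, Ethics=1, Outreach=1, IT=2, Safety=2, Audit=3. Each listed conflict is separated.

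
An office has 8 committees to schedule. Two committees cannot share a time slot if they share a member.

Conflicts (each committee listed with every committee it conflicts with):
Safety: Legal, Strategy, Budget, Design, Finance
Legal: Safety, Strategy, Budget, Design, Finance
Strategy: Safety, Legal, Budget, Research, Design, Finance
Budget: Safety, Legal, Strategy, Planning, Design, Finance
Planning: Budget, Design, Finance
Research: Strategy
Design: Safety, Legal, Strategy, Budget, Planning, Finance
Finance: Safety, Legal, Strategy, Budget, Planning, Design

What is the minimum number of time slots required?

6

Safety, Legal, Strategy, Budget, Design, Finance pairwise conflict, so at least 6 time slots are needed.
6 time slots suffice: Safety=6, Legal=5, Strategy=4, Budget=3, Planning=4, Research=1, Design=1, Finance=2. Each listed conflict is separated.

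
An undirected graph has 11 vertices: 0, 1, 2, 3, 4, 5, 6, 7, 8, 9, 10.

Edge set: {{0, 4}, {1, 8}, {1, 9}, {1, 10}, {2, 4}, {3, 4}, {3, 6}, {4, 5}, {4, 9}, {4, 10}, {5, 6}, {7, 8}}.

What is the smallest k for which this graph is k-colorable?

1 and 9 are adjacent, so at least 2 colors are needed.
2 colors suffice: color red → {1, 4, 6, 7}; color blue → {0, 2, 3, 5, 8, 9, 10}. Each edge has distinct colors on its endpoints.

2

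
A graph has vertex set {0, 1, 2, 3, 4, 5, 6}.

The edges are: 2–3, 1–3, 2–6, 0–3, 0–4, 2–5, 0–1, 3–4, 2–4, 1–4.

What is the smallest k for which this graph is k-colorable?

4

0, 1, 3, 4 are mutually adjacent (a clique of size 4), so at least 4 colors are needed.
4 colors suffice: color red → {0, 2}; color blue → {4, 5, 6}; color green → {3}; color yellow → {1}. No two adjacent vertices share a color.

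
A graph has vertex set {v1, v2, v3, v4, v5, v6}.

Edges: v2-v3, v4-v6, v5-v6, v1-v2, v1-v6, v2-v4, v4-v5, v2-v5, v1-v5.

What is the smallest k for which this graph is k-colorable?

3

v1, v2, v5 are mutually adjacent, so at least 3 colors are needed.
3 colors suffice: color R → {v3, v5}; color B → {v2, v6}; color G → {v1, v4}. Each edge has distinct colors on its endpoints.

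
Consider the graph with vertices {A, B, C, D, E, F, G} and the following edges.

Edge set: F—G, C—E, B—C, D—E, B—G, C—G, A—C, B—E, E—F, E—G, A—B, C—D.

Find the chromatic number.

4

B, C, E, G form a clique, so at least 4 colors are needed.
One proper 4-coloring: A=1, B=4, C=2, D=3, E=1, F=2, G=3. Every edge joins two different colors.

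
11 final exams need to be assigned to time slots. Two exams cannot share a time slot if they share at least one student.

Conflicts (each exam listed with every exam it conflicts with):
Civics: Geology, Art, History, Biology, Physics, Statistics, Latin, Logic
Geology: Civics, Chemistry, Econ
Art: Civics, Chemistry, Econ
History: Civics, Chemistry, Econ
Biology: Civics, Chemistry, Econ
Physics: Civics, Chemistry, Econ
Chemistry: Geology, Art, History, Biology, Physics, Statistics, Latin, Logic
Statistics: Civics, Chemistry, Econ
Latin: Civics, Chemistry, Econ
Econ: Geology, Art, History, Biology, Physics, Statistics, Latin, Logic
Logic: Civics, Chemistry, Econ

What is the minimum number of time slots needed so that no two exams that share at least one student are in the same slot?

Art and Econ conflict, so at least 2 time slots are needed.
2 time slots suffice: time slot 1 → {Civics, Chemistry, Econ}; time slot 2 → {Geology, Art, History, Biology, Physics, Statistics, Latin, Logic}. Every pair that conflicts lands in different time slots.

2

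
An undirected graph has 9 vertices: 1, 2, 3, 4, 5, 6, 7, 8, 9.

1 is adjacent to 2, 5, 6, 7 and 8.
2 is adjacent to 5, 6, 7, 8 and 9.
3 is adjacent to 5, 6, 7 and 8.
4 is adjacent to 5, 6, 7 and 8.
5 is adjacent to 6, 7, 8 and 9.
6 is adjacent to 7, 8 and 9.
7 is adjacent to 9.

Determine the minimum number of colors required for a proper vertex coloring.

5

1, 2, 5, 6, 7 are pairwise adjacent (a clique of size 5), so at least 5 colors are needed.
5 colors suffice: color red → {6}; color blue → {5}; color green → {7, 8}; color yellow → {2, 3, 4}; color purple → {1, 9}. No two adjacent vertices share a color.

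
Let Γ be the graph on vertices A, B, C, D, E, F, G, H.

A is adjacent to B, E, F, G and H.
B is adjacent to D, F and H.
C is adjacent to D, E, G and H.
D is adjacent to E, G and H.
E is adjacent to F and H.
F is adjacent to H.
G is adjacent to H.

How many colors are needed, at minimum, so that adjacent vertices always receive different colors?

A, E, F, H form a clique, so at least 4 colors are needed.
4 colors suffice: A=2, B=3, C=4, D=2, E=3, F=4, G=3, H=1. No two adjacent vertices share a color.

4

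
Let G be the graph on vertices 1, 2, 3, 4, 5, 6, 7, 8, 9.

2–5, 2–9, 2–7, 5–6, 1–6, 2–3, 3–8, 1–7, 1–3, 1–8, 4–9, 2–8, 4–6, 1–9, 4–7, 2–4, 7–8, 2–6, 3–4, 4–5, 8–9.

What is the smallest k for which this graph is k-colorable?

2, 4, 5, 6 are pairwise adjacent (a clique of size 4), so at least 4 colors are needed.
4 colors suffice: color red → {1, 2}; color blue → {4, 8}; color green → {3, 6, 7, 9}; color yellow → {5}. Each edge has distinct colors on its endpoints.

4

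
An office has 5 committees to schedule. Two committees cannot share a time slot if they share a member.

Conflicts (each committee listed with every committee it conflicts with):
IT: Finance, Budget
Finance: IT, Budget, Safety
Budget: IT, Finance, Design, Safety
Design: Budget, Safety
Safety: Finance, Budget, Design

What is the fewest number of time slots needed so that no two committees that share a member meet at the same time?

IT, Finance, Budget are mutually in conflict, so at least 3 time slots are needed.
3 time slots suffice: time slot 1 → {Budget}; time slot 2 → {Finance, Design}; time slot 3 → {IT, Safety}. No two conflicting committees share a time slot.

3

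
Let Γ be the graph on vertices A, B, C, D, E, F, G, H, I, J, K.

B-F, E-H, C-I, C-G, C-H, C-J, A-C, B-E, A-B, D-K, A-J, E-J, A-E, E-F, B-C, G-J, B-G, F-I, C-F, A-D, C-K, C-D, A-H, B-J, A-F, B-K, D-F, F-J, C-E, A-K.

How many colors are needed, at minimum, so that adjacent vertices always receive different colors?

A, B, C, E, F, J form a clique, so at least 6 colors are needed.
One proper 6-coloring: A=2, B=3, C=1, D=3, E=6, F=4, G=2, H=3, I=2, J=5, K=4. Each edge has distinct colors on its endpoints.

6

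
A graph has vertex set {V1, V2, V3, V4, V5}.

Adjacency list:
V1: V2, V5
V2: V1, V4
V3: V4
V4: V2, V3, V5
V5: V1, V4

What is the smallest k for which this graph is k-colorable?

V4 and V5 are adjacent, so at least 2 colors are needed.
One proper 2-coloring: V1=red, V2=blue, V3=blue, V4=red, V5=blue. Each edge has distinct colors on its endpoints.

2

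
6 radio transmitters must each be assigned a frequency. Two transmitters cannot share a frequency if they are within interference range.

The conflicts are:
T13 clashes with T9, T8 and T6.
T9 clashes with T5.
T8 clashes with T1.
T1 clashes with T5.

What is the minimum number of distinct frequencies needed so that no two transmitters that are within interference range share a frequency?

The cycle T5-T1-T8-T13-T9-T5 has odd length 5, so it cannot be 2-colored; at least 3 frequencies are needed.
Using 3 frequencies: T13=1, T9=2, T8=2, T1=1, T5=3, T6=2. No two conflicting transmitters share a frequency.

3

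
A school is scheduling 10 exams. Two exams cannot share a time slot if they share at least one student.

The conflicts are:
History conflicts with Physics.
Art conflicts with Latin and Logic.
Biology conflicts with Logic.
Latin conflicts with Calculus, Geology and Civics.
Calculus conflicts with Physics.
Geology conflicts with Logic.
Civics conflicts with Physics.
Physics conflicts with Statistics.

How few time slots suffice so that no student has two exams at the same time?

2

History and Physics conflict, so at least 2 time slots are needed.
A valid assignment using 2 time slots: History=2, Art=2, Biology=2, Latin=1, Calculus=2, Geology=2, Civics=2, Physics=1, Statistics=2, Logic=1. Each listed conflict is separated.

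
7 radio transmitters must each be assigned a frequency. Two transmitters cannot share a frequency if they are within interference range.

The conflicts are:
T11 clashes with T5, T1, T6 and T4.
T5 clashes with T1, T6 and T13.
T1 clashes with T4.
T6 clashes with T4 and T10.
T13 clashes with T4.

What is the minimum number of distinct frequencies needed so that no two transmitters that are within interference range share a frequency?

3

T11, T1, T4 pairwise conflict, so at least 3 frequencies are needed.
3 frequencies suffice: frequency 1 → {T11, T13, T10}; frequency 2 → {T5, T4}; frequency 3 → {T1, T6}. No two conflicting transmitters share a frequency.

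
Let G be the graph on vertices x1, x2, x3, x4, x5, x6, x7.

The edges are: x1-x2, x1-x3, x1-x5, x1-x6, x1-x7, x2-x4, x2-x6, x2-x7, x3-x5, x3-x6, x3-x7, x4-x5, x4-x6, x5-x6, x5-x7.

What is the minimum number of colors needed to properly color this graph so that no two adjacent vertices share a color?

x1, x3, x5, x6 are pairwise adjacent (a clique of size 4), so at least 4 colors are needed.
One proper 4-coloring: x1=2, x2=3, x3=4, x4=2, x5=3, x6=1, x7=1. Each edge has distinct colors on its endpoints.

4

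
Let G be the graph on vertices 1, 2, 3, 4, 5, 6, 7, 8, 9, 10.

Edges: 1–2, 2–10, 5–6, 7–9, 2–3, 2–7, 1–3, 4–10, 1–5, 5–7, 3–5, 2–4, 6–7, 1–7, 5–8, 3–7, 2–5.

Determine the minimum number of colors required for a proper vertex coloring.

1, 2, 3, 5, 7 form a clique, so at least 5 colors are needed.
5 colors suffice: 1=d, 2=b, 3=e, 4=c, 5=c, 6=b, 7=a, 8=a, 9=b, 10=a. Each edge has distinct colors on its endpoints.

5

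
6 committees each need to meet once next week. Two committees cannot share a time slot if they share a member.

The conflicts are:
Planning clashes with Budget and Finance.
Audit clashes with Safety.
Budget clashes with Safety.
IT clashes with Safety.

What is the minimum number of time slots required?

Planning and Finance conflict, so at least 2 time slots are needed.
2 time slots suffice: Planning=1, Audit=2, Budget=2, IT=2, Finance=2, Safety=1. No two conflicting committees share a time slot.

2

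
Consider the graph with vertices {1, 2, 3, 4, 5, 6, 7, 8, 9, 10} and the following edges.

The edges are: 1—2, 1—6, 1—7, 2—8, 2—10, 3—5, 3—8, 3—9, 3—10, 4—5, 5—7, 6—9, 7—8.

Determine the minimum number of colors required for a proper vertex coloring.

2

2 and 10 are adjacent, so at least 2 colors are needed.
2 colors suffice: 1=b, 2=a, 3=a, 4=a, 5=b, 6=a, 7=a, 8=b, 9=b, 10=b. Every edge joins two different colors.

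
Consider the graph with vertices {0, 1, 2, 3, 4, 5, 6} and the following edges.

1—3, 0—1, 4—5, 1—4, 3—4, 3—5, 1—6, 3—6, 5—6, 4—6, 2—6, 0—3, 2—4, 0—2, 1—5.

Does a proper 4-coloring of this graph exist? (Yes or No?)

1, 3, 4, 5, 6 form a clique, so at least 5 colors are needed.
So 4 colors are not enough.

No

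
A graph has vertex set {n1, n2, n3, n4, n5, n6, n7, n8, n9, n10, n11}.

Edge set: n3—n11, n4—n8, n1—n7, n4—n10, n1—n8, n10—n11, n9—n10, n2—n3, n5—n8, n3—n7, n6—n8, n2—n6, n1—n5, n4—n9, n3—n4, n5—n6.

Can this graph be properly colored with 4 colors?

The chromatic number is 3. n4, n9, n10 are pairwise adjacent, so at least 3 colors are needed.
3 colors suffice: color 1 → {n2, n4, n5, n7, n11}; color 2 → {n3, n8, n10}; color 3 → {n1, n6, n9}.
Since 4 ≥ 3, a proper 4-coloring certainly exists.

Yes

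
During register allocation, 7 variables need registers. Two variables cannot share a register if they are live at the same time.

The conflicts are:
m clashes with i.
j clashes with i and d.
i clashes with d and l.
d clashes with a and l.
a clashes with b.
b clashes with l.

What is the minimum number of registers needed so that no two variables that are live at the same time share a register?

3

i, d, l are mutually in conflict, so at least 3 registers are needed.
3 registers suffice: m=2, j=3, i=1, d=2, a=3, b=1, l=3. No two conflicting variables share a register.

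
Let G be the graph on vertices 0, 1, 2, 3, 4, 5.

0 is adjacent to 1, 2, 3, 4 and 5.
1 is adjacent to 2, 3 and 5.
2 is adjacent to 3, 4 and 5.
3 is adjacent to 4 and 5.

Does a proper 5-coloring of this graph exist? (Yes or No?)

Yes

The chromatic number is 5. 0, 1, 2, 3, 5 are pairwise adjacent (a clique of size 5), so at least 5 colors are needed.
5 colors suffice: 0=c, 1=e, 2=b, 3=a, 4=d, 5=d.
That is already a proper 5-coloring.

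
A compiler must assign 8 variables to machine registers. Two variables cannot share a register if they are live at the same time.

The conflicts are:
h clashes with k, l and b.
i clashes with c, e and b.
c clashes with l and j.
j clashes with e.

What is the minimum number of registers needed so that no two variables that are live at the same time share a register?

The cycle c-l-h-b-i-c has odd length 5, so it cannot be 2-colored; at least 3 registers are needed.
3 registers suffice: h=1, i=2, c=1, k=2, l=2, j=2, e=1, b=3. No two conflicting variables share a register.

3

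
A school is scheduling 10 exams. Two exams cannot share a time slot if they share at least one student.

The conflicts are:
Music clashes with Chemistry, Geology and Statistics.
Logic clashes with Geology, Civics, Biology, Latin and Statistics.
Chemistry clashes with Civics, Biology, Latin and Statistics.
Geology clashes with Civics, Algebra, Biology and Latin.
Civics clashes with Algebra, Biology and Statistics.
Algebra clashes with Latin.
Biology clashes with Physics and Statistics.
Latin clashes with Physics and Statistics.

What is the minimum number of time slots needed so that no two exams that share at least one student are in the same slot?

Chemistry, Civics, Biology, Statistics pairwise conflict, so at least 4 time slots are needed.
Using 4 time slots: Music=1, Logic=4, Chemistry=4, Geology=2, Civics=3, Algebra=4, Biology=1, Latin=1, Physics=2, Statistics=2. Each listed conflict is separated.

4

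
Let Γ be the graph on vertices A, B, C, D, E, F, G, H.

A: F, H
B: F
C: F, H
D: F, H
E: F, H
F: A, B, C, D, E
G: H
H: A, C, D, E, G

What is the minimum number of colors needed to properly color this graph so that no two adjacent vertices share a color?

2

G and H are adjacent, so at least 2 colors are needed.
One proper 2-coloring: A=2, B=2, C=2, D=2, E=2, F=1, G=2, H=1. Every edge joins two different colors.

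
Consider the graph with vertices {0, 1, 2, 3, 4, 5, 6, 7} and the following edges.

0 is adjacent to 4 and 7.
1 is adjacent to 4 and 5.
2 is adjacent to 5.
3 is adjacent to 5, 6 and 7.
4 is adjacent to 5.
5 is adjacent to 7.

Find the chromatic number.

3, 5, 7 are mutually adjacent, so at least 3 colors are needed.
3 colors suffice: color red → {0, 5, 6}; color blue → {2, 3, 4}; color green → {1, 7}. No two adjacent vertices share a color.

3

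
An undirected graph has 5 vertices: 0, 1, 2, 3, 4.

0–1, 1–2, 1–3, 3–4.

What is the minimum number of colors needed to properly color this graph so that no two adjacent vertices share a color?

1 and 2 are adjacent, so at least 2 colors are needed.
2 colors suffice: color red → {1, 4}; color blue → {0, 2, 3}. Each edge has distinct colors on its endpoints.

2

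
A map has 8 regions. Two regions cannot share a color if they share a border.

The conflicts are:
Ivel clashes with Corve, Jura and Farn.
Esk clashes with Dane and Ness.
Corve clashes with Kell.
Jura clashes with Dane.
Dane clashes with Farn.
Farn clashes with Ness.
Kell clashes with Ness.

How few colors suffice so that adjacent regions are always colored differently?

The cycle Kell-Ness-Farn-Ivel-Corve-Kell has odd length 5, so it cannot be 2-colored; at least 3 colors are needed.
3 colors suffice: color 1 → {Esk, Corve, Jura, Farn}; color 2 → {Ivel, Dane, Ness}; color 3 → {Kell}. Each listed conflict is separated.

3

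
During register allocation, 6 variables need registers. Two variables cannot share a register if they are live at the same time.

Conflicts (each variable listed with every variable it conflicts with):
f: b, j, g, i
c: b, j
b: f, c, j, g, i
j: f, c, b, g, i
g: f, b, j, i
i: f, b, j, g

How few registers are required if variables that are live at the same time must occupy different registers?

5

f, b, j, g, i all conflict with each other, so at least 5 registers are needed.
5 registers suffice: register 1 → {b}; register 2 → {j}; register 3 → {c, g}; register 4 → {i}; register 5 → {f}. Every pair that conflicts lands in different registers.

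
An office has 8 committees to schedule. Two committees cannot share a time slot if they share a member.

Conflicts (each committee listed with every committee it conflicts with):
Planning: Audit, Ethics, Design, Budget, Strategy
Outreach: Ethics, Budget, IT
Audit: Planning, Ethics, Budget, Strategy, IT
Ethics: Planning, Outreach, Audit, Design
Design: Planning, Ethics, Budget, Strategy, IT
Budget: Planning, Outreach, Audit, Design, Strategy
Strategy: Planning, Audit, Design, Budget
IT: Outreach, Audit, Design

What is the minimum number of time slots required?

4

Planning, Design, Budget, Strategy are mutually in conflict, so at least 4 time slots are needed.
4 time slots suffice: Planning=3, Outreach=1, Audit=1, Ethics=2, Design=1, Budget=2, Strategy=4, IT=2. No two conflicting committees share a time slot.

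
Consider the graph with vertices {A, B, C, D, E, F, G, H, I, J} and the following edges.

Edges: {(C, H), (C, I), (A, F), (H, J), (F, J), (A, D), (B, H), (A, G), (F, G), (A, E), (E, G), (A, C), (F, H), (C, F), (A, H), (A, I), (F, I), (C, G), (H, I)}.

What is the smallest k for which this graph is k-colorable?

A, C, F, H, I are mutually adjacent (a clique of size 5), so at least 5 colors are needed.
One proper 5-coloring: A=red, B=red, C=yellow, D=blue, E=blue, F=blue, G=green, H=green, I=purple, J=red. Every edge joins two different colors.

5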